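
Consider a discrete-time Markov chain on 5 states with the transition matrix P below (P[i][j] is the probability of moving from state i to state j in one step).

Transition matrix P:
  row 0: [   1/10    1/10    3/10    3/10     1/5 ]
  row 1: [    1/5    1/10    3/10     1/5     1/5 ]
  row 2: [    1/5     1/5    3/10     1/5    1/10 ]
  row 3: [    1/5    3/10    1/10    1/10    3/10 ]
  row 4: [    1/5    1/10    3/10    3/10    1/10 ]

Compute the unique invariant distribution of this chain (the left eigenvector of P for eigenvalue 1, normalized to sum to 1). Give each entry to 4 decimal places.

Balance equations π_j = Σ_i π_i·P[i][j]:
  π_0 = 1/10·π_0 + 1/5·π_1 + 1/5·π_2 + 1/5·π_3 + 1/5·π_4
  π_1 = 1/10·π_0 + 1/10·π_1 + 1/5·π_2 + 3/10·π_3 + 1/10·π_4
  π_2 = 3/10·π_0 + 3/10·π_1 + 3/10·π_2 + 1/10·π_3 + 3/10·π_4
  π_3 = 3/10·π_0 + 1/5·π_1 + 1/5·π_2 + 1/10·π_3 + 3/10·π_4
  normalize: π_0 + π_1 + π_2 + π_3 + π_4 = 1
Solving the linear system gives exactly π = [2/11, 101/599, 154/599, 257/1198, 2345/13178].

π = [0.1818, 0.1686, 0.2571, 0.2145, 0.1779]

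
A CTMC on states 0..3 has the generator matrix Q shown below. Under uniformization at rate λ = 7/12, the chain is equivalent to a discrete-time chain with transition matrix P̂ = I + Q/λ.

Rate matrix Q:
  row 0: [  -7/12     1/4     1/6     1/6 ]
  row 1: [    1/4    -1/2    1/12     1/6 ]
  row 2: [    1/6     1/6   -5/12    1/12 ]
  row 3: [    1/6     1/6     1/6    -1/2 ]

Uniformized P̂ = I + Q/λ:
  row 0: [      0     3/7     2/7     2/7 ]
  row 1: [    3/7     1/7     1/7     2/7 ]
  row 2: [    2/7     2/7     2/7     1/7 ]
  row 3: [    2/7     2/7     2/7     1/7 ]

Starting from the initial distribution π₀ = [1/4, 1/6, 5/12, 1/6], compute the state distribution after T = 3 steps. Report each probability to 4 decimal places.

t=0: π = [0.2500, 0.1667, 0.4167, 0.1667]
t=1: π = [0.2381, 0.2976, 0.2619, 0.2024]
t=2: π = [0.2602, 0.2772, 0.2432, 0.2194]
t=3: π = [0.2510, 0.2833, 0.2461, 0.2196]

π = [0.2510, 0.2833, 0.2461, 0.2196]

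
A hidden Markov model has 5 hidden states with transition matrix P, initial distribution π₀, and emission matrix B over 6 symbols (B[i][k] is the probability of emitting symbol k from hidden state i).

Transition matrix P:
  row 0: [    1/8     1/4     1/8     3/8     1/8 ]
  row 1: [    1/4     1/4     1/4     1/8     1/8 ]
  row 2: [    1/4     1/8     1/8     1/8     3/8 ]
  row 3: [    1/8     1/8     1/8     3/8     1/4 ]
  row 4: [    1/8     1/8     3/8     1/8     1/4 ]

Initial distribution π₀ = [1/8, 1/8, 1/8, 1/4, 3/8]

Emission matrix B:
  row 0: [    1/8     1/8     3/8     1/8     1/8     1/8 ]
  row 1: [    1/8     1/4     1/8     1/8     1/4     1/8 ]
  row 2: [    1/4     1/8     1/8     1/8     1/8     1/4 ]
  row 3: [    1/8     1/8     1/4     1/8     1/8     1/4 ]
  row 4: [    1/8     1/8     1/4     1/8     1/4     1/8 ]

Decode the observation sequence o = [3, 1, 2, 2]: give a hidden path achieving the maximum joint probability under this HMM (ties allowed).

t=0: δ = [1.562e-02, 1.562e-02, 1.562e-02, 3.125e-02, 4.688e-02]  (obs o_0=3)
t=1: δ = [7.324e-04, 1.465e-03, 2.197e-03, 1.465e-03, 1.465e-03]  ψ = [4, 4, 4, 3, 4]  (obs o_1=1)
t=2: δ = [2.060e-04, 4.578e-05, 6.866e-05, 1.373e-04, 2.060e-04]  ψ = [2, 1, 4, 3, 2]  (obs o_2=2)
t=3: δ = [9.656e-06, 6.437e-06, 9.656e-06, 1.931e-05, 1.287e-05]  ψ = [0, 0, 4, 0, 4]  (obs o_3=2)
backtrack: best end state = 3; path = [4, 2, 0, 3]

path = [4, 2, 0, 3]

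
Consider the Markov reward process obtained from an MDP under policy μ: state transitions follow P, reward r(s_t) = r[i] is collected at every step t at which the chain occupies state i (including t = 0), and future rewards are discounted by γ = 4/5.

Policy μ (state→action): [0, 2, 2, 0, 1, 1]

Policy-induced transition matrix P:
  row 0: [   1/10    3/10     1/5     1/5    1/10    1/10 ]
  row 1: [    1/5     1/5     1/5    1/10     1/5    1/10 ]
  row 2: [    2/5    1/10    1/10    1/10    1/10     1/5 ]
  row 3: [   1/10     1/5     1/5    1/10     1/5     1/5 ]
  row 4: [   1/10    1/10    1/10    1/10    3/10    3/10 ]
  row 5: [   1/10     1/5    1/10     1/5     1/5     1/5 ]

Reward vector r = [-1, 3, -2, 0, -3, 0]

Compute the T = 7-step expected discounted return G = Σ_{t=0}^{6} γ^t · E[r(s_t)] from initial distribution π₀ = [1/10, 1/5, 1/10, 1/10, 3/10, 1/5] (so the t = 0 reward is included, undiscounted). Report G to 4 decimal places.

G = -2.0680

t=0: π = [0.1000, 0.2000, 0.1000, 0.1000, 0.3000, 0.2000], E[r] = -0.6000, γ^t·E[r] = -0.600000, running G = -0.600000
t=1: π = [0.1500, 0.1700, 0.1400, 0.1300, 0.2100, 0.2000], E[r] = -0.5500, γ^t·E[r] = -0.440000, running G = -1.040000
t=2: π = [0.1590, 0.1800, 0.1450, 0.1350, 0.1920, 0.1890], E[r] = -0.4850, γ^t·E[r] = -0.310400, running G = -1.350400
t=3: π = [0.1615, 0.1822, 0.1474, 0.1348, 0.1888, 0.1853], E[r] = -0.4761, γ^t·E[r] = -0.243763, running G = -1.594163
t=4: π = [0.1624, 0.1825, 0.1479, 0.1347, 0.1880, 0.1845], E[r] = -0.4745, γ^t·E[r] = -0.194363, running G = -1.788527
t=5: π = [0.1626, 0.1827, 0.1480, 0.1347, 0.1878, 0.1843], E[r] = -0.4739, γ^t·E[r] = -0.155277, running G = -1.943804
t=6: π = [0.1627, 0.1827, 0.1480, 0.1347, 0.1877, 0.1843], E[r] = -0.4737, γ^t·E[r] = -0.124189, running G = -2.067993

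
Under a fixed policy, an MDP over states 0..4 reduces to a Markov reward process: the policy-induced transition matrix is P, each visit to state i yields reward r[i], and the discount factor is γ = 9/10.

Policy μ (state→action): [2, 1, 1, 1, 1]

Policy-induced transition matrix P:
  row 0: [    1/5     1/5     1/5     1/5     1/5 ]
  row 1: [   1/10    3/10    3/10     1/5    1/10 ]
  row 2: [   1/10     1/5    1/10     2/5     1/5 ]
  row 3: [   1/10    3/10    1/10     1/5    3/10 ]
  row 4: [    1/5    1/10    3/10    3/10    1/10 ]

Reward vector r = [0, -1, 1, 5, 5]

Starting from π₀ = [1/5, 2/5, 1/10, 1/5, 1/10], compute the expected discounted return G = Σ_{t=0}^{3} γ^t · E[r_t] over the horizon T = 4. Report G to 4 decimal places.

t=0: π = [0.2000, 0.4000, 0.1000, 0.2000, 0.1000], E[r] = 1.2000, γ^t·E[r] = 1.200000, running G = 1.200000
t=1: π = [0.1300, 0.2500, 0.2200, 0.2300, 0.1700], E[r] = 1.9700, γ^t·E[r] = 1.773000, running G = 2.973000
t=2: π = [0.1300, 0.2310, 0.1970, 0.2610, 0.1810], E[r] = 2.1760, γ^t·E[r] = 1.762560, running G = 4.735560
t=3: π = [0.1311, 0.2311, 0.1954, 0.2575, 0.1849], E[r] = 2.1763, γ^t·E[r] = 1.586523, running G = 6.322083

G = 6.3221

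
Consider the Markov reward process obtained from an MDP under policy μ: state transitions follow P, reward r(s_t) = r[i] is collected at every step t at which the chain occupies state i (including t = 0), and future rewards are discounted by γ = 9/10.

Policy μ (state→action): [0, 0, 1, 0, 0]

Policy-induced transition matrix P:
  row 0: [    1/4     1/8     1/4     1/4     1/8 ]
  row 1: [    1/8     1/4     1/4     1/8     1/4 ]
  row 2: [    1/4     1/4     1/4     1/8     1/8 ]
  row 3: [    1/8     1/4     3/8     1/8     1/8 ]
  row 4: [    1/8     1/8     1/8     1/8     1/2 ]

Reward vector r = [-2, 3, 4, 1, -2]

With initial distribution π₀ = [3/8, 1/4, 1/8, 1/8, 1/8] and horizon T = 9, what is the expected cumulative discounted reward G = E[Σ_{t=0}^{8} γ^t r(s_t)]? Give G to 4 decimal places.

G = 4.9495

t=0: π = [0.3750, 0.2500, 0.1250, 0.1250, 0.1250], E[r] = 0.3750, γ^t·E[r] = 0.375000, running G = 0.375000
t=1: π = [0.1875, 0.1875, 0.2500, 0.1719, 0.2031], E[r] = 0.9531, γ^t·E[r] = 0.857813, running G = 1.232813
t=2: π = [0.1797, 0.2012, 0.2461, 0.1484, 0.2246], E[r] = 0.9277, γ^t·E[r] = 0.751465, running G = 1.984277
t=3: π = [0.1782, 0.1995, 0.2405, 0.1475, 0.2344], E[r] = 0.8826, γ^t·E[r] = 0.643392, running G = 2.627670
t=4: π = [0.1773, 0.1984, 0.2391, 0.1473, 0.2378], E[r] = 0.8688, γ^t·E[r] = 0.570003, running G = 3.197673
t=5: π = [0.1771, 0.1981, 0.2387, 0.1472, 0.2390], E[r] = 0.8641, γ^t·E[r] = 0.510252, running G = 3.707925
t=6: π = [0.1770, 0.1980, 0.2385, 0.1471, 0.2394], E[r] = 0.8625, γ^t·E[r] = 0.458370, running G = 4.166295
t=7: π = [0.1769, 0.1980, 0.2385, 0.1471, 0.2395], E[r] = 0.8620, γ^t·E[r] = 0.412271, running G = 4.578565
t=8: π = [0.1769, 0.1979, 0.2385, 0.1471, 0.2396], E[r] = 0.8618, γ^t·E[r] = 0.370963, running G = 4.949529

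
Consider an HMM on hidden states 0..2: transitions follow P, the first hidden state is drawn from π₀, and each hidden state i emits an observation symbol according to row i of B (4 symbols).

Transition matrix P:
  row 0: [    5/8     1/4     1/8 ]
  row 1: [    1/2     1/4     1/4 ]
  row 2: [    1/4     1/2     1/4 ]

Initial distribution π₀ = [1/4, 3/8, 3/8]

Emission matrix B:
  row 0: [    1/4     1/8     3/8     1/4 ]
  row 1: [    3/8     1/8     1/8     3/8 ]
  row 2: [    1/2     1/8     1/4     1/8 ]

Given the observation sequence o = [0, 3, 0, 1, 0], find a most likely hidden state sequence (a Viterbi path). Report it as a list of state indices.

t=0: δ = [6.250e-02, 1.406e-01, 1.875e-01]  (obs o_0=0)
t=1: δ = [1.758e-02, 3.516e-02, 5.859e-03]  ψ = [1, 2, 2]  (obs o_1=3)
t=2: δ = [4.395e-03, 3.296e-03, 4.395e-03]  ψ = [1, 1, 1]  (obs o_2=0)
t=3: δ = [3.433e-04, 2.747e-04, 1.373e-04]  ψ = [0, 2, 2]  (obs o_3=1)
t=4: δ = [5.364e-05, 3.219e-05, 3.433e-05]  ψ = [0, 0, 1]  (obs o_4=0)
backtrack: best end state = 0; path = [2, 1, 0, 0, 0]

path = [2, 1, 0, 0, 0]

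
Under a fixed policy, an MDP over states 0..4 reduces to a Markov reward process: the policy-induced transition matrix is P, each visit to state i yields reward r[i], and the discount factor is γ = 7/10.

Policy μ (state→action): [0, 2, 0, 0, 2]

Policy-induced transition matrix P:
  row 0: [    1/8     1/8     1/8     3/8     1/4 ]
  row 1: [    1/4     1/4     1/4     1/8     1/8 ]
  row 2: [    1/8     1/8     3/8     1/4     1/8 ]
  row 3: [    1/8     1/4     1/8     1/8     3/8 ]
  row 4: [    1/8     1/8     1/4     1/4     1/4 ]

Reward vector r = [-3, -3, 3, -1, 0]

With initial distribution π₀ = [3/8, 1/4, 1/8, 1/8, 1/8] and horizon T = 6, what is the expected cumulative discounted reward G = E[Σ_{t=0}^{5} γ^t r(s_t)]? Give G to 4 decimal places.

G = -2.6785

t=0: π = [0.3750, 0.2500, 0.1250, 0.1250, 0.1250], E[r] = -1.6250, γ^t·E[r] = -1.625000, running G = -1.625000
t=1: π = [0.1563, 0.1719, 0.2031, 0.2500, 0.2188], E[r] = -0.6250, γ^t·E[r] = -0.437500, running G = -2.062500
t=2: π = [0.1465, 0.1777, 0.2246, 0.2168, 0.2344], E[r] = -0.5156, γ^t·E[r] = -0.252656, running G = -2.315156
t=3: π = [0.1472, 0.1743, 0.2327, 0.2190, 0.2268], E[r] = -0.4856, γ^t·E[r] = -0.166559, running G = -2.481716
t=4: π = [0.1468, 0.1742, 0.2333, 0.2192, 0.2265], E[r] = -0.4822, γ^t·E[r] = -0.115771, running G = -2.597486
t=5: π = [0.1468, 0.1742, 0.2334, 0.2192, 0.2265], E[r] = -0.4818, γ^t·E[r] = -0.080973, running G = -2.678459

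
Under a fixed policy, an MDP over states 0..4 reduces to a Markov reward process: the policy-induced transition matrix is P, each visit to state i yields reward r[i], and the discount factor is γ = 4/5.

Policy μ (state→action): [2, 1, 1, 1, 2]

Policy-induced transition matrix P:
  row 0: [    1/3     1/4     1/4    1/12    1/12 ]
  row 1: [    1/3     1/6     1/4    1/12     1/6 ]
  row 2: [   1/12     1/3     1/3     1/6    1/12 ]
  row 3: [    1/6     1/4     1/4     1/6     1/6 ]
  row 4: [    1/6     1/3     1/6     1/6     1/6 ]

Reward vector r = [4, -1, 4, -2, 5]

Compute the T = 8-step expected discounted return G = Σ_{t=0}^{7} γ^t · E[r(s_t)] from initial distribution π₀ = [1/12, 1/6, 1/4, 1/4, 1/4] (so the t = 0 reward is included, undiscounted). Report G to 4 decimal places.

t=0: π = [0.0833, 0.1667, 0.2500, 0.2500, 0.2500], E[r] = 1.9167, γ^t·E[r] = 1.916667, running G = 1.916667
t=1: π = [0.1875, 0.2778, 0.2500, 0.1458, 0.1389], E[r] = 1.8750, γ^t·E[r] = 1.500000, running G = 3.416667
t=2: π = [0.2234, 0.2593, 0.2593, 0.1279, 0.1302], E[r] = 2.0666, γ^t·E[r] = 1.322593, running G = 4.739259
t=3: π = [0.2255, 0.2609, 0.2608, 0.1264, 0.1264], E[r] = 2.0635, γ^t·E[r] = 1.056519, running G = 5.795778
t=4: π = [0.2260, 0.2605, 0.2612, 0.1261, 0.1261], E[r] = 2.0667, γ^t·E[r] = 0.846510, running G = 6.642288
t=5: π = [0.2260, 0.2606, 0.2613, 0.1261, 0.1261], E[r] = 2.0665, γ^t·E[r] = 0.677149, running G = 7.319437
t=6: π = [0.2260, 0.2606, 0.2613, 0.1261, 0.1261], E[r] = 2.0665, γ^t·E[r] = 0.541728, running G = 7.861164
t=7: π = [0.2260, 0.2606, 0.2613, 0.1261, 0.1261], E[r] = 2.0665, γ^t·E[r] = 0.433380, running G = 8.294545

G = 8.2945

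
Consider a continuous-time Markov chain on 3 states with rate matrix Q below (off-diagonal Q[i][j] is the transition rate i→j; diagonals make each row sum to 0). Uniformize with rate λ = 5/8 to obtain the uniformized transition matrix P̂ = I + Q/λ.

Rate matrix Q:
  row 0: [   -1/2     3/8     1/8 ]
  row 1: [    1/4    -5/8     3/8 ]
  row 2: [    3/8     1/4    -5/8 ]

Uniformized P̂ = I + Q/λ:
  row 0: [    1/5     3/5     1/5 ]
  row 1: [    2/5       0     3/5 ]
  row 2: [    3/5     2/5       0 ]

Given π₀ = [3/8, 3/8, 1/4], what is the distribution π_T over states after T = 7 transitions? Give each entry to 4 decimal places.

t=0: π = [0.3750, 0.3750, 0.2500]
t=1: π = [0.3750, 0.3250, 0.3000]
t=2: π = [0.3850, 0.3450, 0.2700]
t=3: π = [0.3770, 0.3390, 0.2840]
t=4: π = [0.3814, 0.3398, 0.2788]
t=5: π = [0.3795, 0.3404, 0.2802]
t=6: π = [0.3801, 0.3398, 0.2801]
t=7: π = [0.3800, 0.3401, 0.2799]

π = [0.3800, 0.3401, 0.2799]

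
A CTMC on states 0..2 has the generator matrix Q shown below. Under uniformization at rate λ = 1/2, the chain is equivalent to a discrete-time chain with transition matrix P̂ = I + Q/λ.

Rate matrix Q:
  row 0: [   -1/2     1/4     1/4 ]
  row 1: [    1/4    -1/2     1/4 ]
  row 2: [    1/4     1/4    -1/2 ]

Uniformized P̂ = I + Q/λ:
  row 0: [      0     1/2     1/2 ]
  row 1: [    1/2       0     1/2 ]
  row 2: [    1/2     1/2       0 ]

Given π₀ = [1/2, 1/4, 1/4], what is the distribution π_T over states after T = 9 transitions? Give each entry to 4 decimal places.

π = [0.3330, 0.3335, 0.3335]

t=0: π = [0.5000, 0.2500, 0.2500]
t=1: π = [0.2500, 0.3750, 0.3750]
t=2: π = [0.3750, 0.3125, 0.3125]
t=3: π = [0.3125, 0.3438, 0.3438]
t=4: π = [0.3438, 0.3281, 0.3281]
t=5: π = [0.3281, 0.3359, 0.3359]
t=6: π = [0.3359, 0.3320, 0.3320]
t=7: π = [0.3320, 0.3340, 0.3340]
t=8: π = [0.3340, 0.3330, 0.3330]
t=9: π = [0.3330, 0.3335, 0.3335]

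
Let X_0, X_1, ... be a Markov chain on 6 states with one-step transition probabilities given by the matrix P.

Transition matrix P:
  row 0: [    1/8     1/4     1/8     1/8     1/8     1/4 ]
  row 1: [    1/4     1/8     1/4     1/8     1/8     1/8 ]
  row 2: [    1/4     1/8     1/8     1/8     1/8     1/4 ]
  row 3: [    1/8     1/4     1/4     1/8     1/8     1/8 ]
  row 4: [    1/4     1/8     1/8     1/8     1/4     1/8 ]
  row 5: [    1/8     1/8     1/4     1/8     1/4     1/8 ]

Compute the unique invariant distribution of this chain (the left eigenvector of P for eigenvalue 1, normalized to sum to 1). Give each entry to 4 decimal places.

Balance equations π_j = Σ_i π_i·P[i][j]:
  π_0 = 1/8·π_0 + 1/4·π_1 + 1/4·π_2 + 1/8·π_3 + 1/4·π_4 + 1/8·π_5
  π_1 = 1/4·π_0 + 1/8·π_1 + 1/8·π_2 + 1/4·π_3 + 1/8·π_4 + 1/8·π_5
  π_2 = 1/8·π_0 + 1/4·π_1 + 1/8·π_2 + 1/4·π_3 + 1/8·π_4 + 1/4·π_5
  π_3 = 1/8·π_0 + 1/8·π_1 + 1/8·π_2 + 1/8·π_3 + 1/8·π_4 + 1/8·π_5
  π_4 = 1/8·π_0 + 1/8·π_1 + 1/8·π_2 + 1/8·π_3 + 1/4·π_4 + 1/4·π_5
  normalize: π_0 + π_1 + π_2 + π_3 + π_4 + π_5 = 1
Solving the linear system gives exactly π = [6967/36808, 6047/36808, 6721/36808, 1/8, 770/4601, 789/4601].

π = [0.1893, 0.1643, 0.1826, 0.1250, 0.1674, 0.1715]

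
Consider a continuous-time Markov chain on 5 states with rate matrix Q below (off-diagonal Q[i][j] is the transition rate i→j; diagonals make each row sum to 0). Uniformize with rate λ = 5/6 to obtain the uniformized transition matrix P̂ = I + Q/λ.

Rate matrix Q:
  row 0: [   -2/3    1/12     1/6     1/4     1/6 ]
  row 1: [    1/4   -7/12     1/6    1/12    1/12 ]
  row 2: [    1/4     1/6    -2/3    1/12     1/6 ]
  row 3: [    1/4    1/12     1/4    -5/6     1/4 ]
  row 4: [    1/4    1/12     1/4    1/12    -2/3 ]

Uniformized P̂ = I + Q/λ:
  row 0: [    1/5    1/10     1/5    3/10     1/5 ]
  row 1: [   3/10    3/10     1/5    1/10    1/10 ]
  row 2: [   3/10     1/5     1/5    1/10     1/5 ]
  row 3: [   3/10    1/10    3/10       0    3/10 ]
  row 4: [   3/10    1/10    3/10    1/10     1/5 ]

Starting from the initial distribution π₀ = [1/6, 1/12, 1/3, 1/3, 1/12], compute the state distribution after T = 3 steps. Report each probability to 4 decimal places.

t=0: π = [0.1667, 0.0833, 0.3333, 0.3333, 0.0833]
t=1: π = [0.2833, 0.1500, 0.2417, 0.1000, 0.2250]
t=2: π = [0.2717, 0.1542, 0.2325, 0.1467, 0.1950]
t=3: π = [0.2728, 0.1541, 0.2342, 0.1397, 0.1993]

π = [0.2728, 0.1541, 0.2342, 0.1397, 0.1993]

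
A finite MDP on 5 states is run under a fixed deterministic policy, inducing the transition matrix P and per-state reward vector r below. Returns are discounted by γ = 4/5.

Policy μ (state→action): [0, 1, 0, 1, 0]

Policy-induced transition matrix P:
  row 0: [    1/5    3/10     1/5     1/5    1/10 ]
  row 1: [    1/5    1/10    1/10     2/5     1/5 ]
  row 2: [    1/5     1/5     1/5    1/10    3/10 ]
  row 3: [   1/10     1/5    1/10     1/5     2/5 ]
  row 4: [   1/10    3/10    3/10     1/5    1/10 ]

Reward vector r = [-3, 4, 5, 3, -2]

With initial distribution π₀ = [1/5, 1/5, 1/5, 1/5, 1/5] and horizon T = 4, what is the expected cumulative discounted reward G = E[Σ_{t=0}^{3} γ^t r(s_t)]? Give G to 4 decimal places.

G = 4.3634

t=0: π = [0.2000, 0.2000, 0.2000, 0.2000, 0.2000], E[r] = 1.4000, γ^t·E[r] = 1.400000, running G = 1.400000
t=1: π = [0.1600, 0.2200, 0.1800, 0.2200, 0.2200], E[r] = 1.5200, γ^t·E[r] = 1.216000, running G = 2.616000
t=2: π = [0.1560, 0.2160, 0.1780, 0.2260, 0.2240], E[r] = 1.5160, γ^t·E[r] = 0.970240, running G = 3.586240
t=3: π = [0.1550, 0.2164, 0.1782, 0.2254, 0.2250], E[r] = 1.5178, γ^t·E[r] = 0.777114, running G = 4.363354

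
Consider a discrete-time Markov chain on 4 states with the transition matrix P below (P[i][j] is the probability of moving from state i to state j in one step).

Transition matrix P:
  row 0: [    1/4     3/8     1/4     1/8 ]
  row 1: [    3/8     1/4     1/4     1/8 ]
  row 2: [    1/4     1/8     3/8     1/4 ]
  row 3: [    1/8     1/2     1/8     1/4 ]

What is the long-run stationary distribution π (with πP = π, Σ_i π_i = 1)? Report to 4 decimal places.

Balance equations π_j = Σ_i π_i·P[i][j]:
  π_0 = 1/4·π_0 + 3/8·π_1 + 1/4·π_2 + 1/8·π_3
  π_1 = 3/8·π_0 + 1/4·π_1 + 1/8·π_2 + 1/2·π_3
  π_2 = 1/4·π_0 + 1/4·π_1 + 3/8·π_2 + 1/8·π_3
  normalize: π_0 + π_1 + π_2 + π_3 = 1
Solving the linear system gives exactly π = [119/450, 133/450, 13/50, 9/50].

π = [0.2644, 0.2956, 0.2600, 0.1800]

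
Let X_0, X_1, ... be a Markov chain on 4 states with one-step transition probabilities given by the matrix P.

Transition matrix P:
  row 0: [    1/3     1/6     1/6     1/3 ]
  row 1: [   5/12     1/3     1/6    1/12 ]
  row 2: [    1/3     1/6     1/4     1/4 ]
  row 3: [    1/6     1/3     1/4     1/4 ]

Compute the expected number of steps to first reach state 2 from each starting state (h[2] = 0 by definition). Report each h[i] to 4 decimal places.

First-step conditioning: h[2] = 0; for i ≠ 2, h[i] = 1 + Σ_k P[i][k]·h[k].
  h[0] = 1 + 1/3·h[0] + 1/6·h[1] + 1/3·h[3]
  h[1] = 1 + 5/12·h[0] + 1/3·h[1] + 1/12·h[3]
  h[3] = 1 + 1/6·h[0] + 1/3·h[1] + 1/4·h[3]
Solving the 3×3 linear system over states ≠ 2 gives exactly h = [16/3, 278/51, 0, 84/17] (h[2] = 0 is the target).

h = [5.3333, 5.4510, 0.0000, 4.9412]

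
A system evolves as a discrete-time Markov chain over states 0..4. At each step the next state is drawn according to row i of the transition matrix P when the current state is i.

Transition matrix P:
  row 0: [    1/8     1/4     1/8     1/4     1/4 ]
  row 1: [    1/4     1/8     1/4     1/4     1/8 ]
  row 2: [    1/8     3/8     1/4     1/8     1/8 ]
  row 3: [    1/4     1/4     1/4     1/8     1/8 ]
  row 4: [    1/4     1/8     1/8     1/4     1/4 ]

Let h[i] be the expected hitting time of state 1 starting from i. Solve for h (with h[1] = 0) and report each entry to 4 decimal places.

First-step conditioning: h[1] = 0; for i ≠ 1, h[i] = 1 + Σ_k P[i][k]·h[k].
  h[0] = 1 + 1/8·h[0] + 1/8·h[2] + 1/4·h[3] + 1/4·h[4]
  h[2] = 1 + 1/8·h[0] + 1/4·h[2] + 1/8·h[3] + 1/8·h[4]
  h[3] = 1 + 1/4·h[0] + 1/4·h[2] + 1/8·h[3] + 1/8·h[4]
  h[4] = 1 + 1/4·h[0] + 1/8·h[2] + 1/4·h[3] + 1/4·h[4]
Solving the 4×4 linear system over states ≠ 1 gives exactly h = [256/63, 0, 24/7, 248/63, 32/7] (h[1] = 0 is the target).

h = [4.0635, 0.0000, 3.4286, 3.9365, 4.5714]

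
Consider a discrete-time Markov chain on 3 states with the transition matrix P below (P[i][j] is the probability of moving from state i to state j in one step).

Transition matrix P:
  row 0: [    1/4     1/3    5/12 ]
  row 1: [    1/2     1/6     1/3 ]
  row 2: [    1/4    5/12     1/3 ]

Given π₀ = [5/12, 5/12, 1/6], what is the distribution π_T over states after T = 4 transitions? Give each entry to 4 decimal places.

t=0: π = [0.4167, 0.4167, 0.1667]
t=1: π = [0.3542, 0.2778, 0.3681]
t=2: π = [0.3194, 0.3177, 0.3628]
t=3: π = [0.3294, 0.3106, 0.3600]
t=4: π = [0.3277, 0.3116, 0.3608]

π = [0.3277, 0.3116, 0.3608]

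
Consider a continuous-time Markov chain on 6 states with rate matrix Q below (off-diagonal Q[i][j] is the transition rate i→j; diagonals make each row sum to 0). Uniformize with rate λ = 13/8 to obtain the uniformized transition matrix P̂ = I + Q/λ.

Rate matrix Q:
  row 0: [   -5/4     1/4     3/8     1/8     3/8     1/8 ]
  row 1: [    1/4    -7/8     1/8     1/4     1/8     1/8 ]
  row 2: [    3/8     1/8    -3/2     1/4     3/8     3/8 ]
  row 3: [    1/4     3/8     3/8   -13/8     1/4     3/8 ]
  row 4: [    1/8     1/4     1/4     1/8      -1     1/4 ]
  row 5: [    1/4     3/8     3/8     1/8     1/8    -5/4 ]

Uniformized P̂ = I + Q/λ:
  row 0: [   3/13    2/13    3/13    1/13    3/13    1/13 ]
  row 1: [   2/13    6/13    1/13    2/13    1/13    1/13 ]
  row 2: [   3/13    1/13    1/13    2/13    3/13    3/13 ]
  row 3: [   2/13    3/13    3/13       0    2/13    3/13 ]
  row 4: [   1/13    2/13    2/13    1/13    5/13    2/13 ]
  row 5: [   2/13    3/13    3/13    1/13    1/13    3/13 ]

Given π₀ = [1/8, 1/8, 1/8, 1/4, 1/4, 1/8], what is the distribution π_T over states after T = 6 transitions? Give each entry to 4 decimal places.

π = [0.1636, 0.2331, 0.1561, 0.0992, 0.1932, 0.1549]

t=0: π = [0.1250, 0.1250, 0.1250, 0.2500, 0.2500, 0.1250]
t=1: π = [0.1538, 0.2115, 0.1731, 0.0769, 0.2115, 0.1731]
t=2: π = [0.1627, 0.2249, 0.1553, 0.1006, 0.1982, 0.1583]
t=3: π = [0.1631, 0.2310, 0.1570, 0.0984, 0.1946, 0.1559]
t=4: π = [0.1635, 0.2324, 0.1561, 0.0992, 0.1936, 0.1552]
t=5: π = [0.1635, 0.2329, 0.1561, 0.0992, 0.1933, 0.1550]
t=6: π = [0.1636, 0.2331, 0.1561, 0.0992, 0.1932, 0.1549]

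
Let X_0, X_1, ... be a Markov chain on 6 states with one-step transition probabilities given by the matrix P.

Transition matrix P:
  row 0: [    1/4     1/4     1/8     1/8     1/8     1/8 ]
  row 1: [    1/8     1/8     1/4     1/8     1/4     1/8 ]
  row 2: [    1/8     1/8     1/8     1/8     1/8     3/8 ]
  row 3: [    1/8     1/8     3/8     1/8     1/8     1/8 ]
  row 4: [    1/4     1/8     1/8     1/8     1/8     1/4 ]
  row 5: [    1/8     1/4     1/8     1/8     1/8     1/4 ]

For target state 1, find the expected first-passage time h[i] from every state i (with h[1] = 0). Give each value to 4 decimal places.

First-step conditioning: h[1] = 0; for i ≠ 1, h[i] = 1 + Σ_k P[i][k]·h[k].
  h[0] = 1 + 1/4·h[0] + 1/8·h[2] + 1/8·h[3] + 1/8·h[4] + 1/8·h[5]
  h[2] = 1 + 1/8·h[0] + 1/8·h[2] + 1/8·h[3] + 1/8·h[4] + 3/8·h[5]
  h[3] = 1 + 1/8·h[0] + 3/8·h[2] + 1/8·h[3] + 1/8·h[4] + 1/8·h[5]
  h[4] = 1 + 1/4·h[0] + 1/8·h[2] + 1/8·h[3] + 1/8·h[4] + 1/4·h[5]
  h[5] = 1 + 1/8·h[0] + 1/8·h[2] + 1/8·h[3] + 1/8·h[4] + 1/4·h[5]
Solving the 5×5 linear system over states ≠ 1 gives exactly h = [256/51, 0, 96/17, 296/51, 96/17, 256/51] (h[1] = 0 is the target).

h = [5.0196, 0.0000, 5.6471, 5.8039, 5.6471, 5.0196]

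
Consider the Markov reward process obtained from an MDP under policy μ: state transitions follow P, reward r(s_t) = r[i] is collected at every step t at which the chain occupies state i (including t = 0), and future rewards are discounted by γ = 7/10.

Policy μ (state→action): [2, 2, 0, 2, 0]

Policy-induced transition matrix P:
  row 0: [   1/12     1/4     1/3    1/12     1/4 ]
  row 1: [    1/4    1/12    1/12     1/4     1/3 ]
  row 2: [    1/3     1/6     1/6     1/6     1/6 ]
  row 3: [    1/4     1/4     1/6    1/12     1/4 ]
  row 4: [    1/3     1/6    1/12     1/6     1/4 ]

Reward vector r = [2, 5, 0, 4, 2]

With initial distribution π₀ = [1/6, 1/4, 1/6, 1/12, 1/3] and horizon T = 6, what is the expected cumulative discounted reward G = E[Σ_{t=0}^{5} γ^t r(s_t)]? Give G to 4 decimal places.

t=0: π = [0.1667, 0.2500, 0.1667, 0.0833, 0.3333], E[r] = 2.5833, γ^t·E[r] = 2.583333, running G = 2.583333
t=1: π = [0.2639, 0.1667, 0.1458, 0.1667, 0.2569], E[r] = 2.5417, γ^t·E[r] = 1.779167, running G = 4.362500
t=2: π = [0.2396, 0.1887, 0.1753, 0.1447, 0.2517], E[r] = 2.5046, γ^t·E[r] = 1.227269, running G = 5.589769
t=3: π = [0.2457, 0.1830, 0.1699, 0.1504, 0.2511], E[r] = 2.5098, γ^t·E[r] = 0.860874, running G = 6.450643
t=4: π = [0.2441, 0.1844, 0.1714, 0.1489, 0.2511], E[r] = 2.5082, γ^t·E[r] = 0.602222, running G = 7.052865
t=5: π = [0.2445, 0.1841, 0.1711, 0.1493, 0.2511], E[r] = 2.5086, γ^t·E[r] = 0.421619, running G = 7.474484

G = 7.4745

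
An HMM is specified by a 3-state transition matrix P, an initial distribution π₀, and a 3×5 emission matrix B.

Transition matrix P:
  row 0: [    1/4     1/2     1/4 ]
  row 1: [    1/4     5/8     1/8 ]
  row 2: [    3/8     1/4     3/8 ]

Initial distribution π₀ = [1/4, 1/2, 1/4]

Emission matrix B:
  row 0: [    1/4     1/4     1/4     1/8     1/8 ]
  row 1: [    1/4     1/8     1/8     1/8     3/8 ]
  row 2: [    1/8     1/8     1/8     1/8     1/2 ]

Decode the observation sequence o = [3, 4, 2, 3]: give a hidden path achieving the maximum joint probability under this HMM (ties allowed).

path = [1, 1, 1, 1]

t=0: δ = [3.125e-02, 6.250e-02, 3.125e-02]  (obs o_0=3)
t=1: δ = [1.953e-03, 1.465e-02, 5.859e-03]  ψ = [1, 1, 2]  (obs o_1=4)
t=2: δ = [9.155e-04, 1.144e-03, 2.747e-04]  ψ = [1, 1, 2]  (obs o_2=2)
t=3: δ = [3.576e-05, 8.941e-05, 2.861e-05]  ψ = [1, 1, 0]  (obs o_3=3)
backtrack: best end state = 1; path = [1, 1, 1, 1]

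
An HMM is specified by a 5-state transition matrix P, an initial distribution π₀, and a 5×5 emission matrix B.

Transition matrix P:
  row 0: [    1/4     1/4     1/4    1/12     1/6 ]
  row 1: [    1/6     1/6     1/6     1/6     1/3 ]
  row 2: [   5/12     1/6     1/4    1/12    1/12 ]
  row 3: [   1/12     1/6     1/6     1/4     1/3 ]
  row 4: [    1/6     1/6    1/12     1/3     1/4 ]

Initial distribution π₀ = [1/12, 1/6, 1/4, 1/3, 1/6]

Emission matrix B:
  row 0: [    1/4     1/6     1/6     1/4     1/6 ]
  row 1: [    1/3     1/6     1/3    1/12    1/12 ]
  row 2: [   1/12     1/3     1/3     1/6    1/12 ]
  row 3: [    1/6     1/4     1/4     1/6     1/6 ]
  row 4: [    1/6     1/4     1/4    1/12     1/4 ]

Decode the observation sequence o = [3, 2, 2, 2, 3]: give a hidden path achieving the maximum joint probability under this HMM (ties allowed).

t=0: δ = [2.083e-02, 1.389e-02, 4.167e-02, 5.556e-02, 1.389e-02]  (obs o_0=3)
t=1: δ = [2.894e-03, 3.086e-03, 3.472e-03, 3.472e-03, 4.630e-03]  ψ = [2, 3, 2, 3, 3]  (obs o_1=2)
t=2: δ = [2.411e-04, 2.572e-04, 2.894e-04, 3.858e-04, 2.894e-04]  ψ = [2, 4, 2, 4, 3]  (obs o_2=2)
t=3: δ = [2.009e-05, 2.143e-05, 2.411e-05, 2.411e-05, 3.215e-05]  ψ = [2, 3, 2, 3, 3]  (obs o_3=2)
t=4: δ = [2.512e-06, 4.465e-07, 1.005e-06, 1.786e-06, 6.698e-07]  ψ = [2, 4, 2, 4, 3]  (obs o_4=3)
backtrack: best end state = 0; path = [2, 2, 2, 2, 0]

path = [2, 2, 2, 2, 0]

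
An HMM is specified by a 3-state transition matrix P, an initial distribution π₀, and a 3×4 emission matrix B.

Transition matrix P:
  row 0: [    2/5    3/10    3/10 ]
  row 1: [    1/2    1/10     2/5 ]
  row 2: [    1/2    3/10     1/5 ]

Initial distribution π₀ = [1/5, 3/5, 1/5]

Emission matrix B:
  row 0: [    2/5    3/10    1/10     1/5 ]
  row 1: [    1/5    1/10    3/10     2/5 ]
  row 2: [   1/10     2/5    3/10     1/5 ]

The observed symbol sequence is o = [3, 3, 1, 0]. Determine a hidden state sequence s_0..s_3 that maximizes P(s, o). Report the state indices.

t=0: δ = [4.000e-02, 2.400e-01, 4.000e-02]  (obs o_0=3)
t=1: δ = [2.400e-02, 9.600e-03, 1.920e-02]  ψ = [1, 1, 1]  (obs o_1=3)
t=2: δ = [2.880e-03, 7.200e-04, 2.880e-03]  ψ = [0, 0, 0]  (obs o_2=1)
t=3: δ = [5.760e-04, 1.728e-04, 8.640e-05]  ψ = [2, 0, 0]  (obs o_3=0)
backtrack: best end state = 0; path = [1, 0, 2, 0]

path = [1, 0, 2, 0]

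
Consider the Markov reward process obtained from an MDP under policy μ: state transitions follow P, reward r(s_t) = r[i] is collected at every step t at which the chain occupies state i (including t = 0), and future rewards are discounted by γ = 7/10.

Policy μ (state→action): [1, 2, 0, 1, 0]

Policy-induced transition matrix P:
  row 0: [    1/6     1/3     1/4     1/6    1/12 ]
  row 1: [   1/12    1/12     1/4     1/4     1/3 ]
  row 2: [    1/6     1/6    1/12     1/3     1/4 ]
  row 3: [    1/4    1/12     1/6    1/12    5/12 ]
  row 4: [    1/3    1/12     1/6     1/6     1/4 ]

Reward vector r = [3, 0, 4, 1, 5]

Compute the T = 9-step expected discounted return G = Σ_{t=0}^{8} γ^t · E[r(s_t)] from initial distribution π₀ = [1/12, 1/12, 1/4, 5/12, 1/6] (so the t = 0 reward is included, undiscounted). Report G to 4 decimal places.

t=0: π = [0.0833, 0.0833, 0.2500, 0.4167, 0.1667], E[r] = 2.5000, γ^t·E[r] = 2.500000, running G = 2.500000
t=1: π = [0.2222, 0.1250, 0.1597, 0.1806, 0.3125], E[r] = 3.0486, γ^t·E[r] = 2.134028, running G = 4.634028
t=2: π = [0.2234, 0.1522, 0.1823, 0.1887, 0.2535], E[r] = 2.8553, γ^t·E[r] = 1.399109, running G = 6.033137
t=3: π = [0.2120, 0.1544, 0.1828, 0.1940, 0.2569], E[r] = 2.8454, γ^t·E[r] = 0.975985, running G = 7.009122
t=4: π = [0.2128, 0.1516, 0.1820, 0.1938, 0.2599], E[r] = 2.8594, γ^t·E[r] = 0.686543, running G = 7.695664
t=5: π = [0.2135, 0.1517, 0.1819, 0.1935, 0.2595], E[r] = 2.8588, γ^t·E[r] = 0.480475, running G = 8.176140
t=6: π = [0.2134, 0.1519, 0.1819, 0.1935, 0.2593], E[r] = 2.8580, γ^t·E[r] = 0.336237, running G = 8.512377
t=7: π = [0.2134, 0.1518, 0.1819, 0.1935, 0.2593], E[r] = 2.8580, γ^t·E[r] = 0.235373, running G = 8.747749
t=8: π = [0.2134, 0.1518, 0.1819, 0.1935, 0.2593], E[r] = 2.8581, γ^t·E[r] = 0.164764, running G = 8.912513

G = 8.9125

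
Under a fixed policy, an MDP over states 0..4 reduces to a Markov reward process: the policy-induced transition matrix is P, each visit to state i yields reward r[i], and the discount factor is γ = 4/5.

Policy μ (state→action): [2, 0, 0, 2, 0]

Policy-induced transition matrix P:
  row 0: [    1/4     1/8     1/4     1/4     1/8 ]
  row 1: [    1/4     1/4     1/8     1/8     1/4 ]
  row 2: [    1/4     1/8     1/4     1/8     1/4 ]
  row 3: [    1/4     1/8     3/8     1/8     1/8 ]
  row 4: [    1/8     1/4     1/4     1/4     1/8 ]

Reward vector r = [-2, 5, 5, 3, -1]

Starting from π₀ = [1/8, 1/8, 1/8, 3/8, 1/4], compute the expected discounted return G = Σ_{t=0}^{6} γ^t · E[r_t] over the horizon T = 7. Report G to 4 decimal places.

G = 7.8842

t=0: π = [0.1250, 0.1250, 0.1250, 0.3750, 0.2500], E[r] = 1.8750, γ^t·E[r] = 1.875000, running G = 1.875000
t=1: π = [0.2188, 0.1719, 0.2813, 0.1719, 0.1563], E[r] = 2.1875, γ^t·E[r] = 1.750000, running G = 3.625000
t=2: π = [0.2305, 0.1660, 0.2500, 0.1719, 0.1816], E[r] = 1.9531, γ^t·E[r] = 1.250000, running G = 4.875000
t=3: π = [0.2273, 0.1685, 0.2507, 0.1765, 0.1770], E[r] = 1.9939, γ^t·E[r] = 1.020875, running G = 5.895875
t=4: π = [0.2279, 0.1682, 0.2510, 0.1755, 0.1774], E[r] = 1.9894, γ^t·E[r] = 0.814863, running G = 6.710738
t=5: π = [0.2278, 0.1682, 0.2509, 0.1757, 0.1774], E[r] = 1.9895, γ^t·E[r] = 0.651924, running G = 7.362661
t=6: π = [0.2278, 0.1682, 0.2509, 0.1757, 0.1774], E[r] = 1.9896, γ^t·E[r] = 0.521557, running G = 7.884218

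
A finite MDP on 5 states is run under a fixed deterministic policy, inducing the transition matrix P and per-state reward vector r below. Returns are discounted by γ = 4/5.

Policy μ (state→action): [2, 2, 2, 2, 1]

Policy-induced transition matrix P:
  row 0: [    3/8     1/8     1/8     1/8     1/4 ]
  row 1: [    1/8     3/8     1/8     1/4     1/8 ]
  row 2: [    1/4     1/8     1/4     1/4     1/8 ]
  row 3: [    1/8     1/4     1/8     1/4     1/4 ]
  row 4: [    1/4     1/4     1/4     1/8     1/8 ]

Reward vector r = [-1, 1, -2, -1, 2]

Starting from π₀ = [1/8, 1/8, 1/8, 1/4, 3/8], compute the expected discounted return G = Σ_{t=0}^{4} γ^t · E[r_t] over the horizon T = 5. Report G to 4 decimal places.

t=0: π = [0.1250, 0.1250, 0.1250, 0.2500, 0.3750], E[r] = 0.2500, γ^t·E[r] = 0.250000, running G = 0.250000
t=1: π = [0.2188, 0.2344, 0.1875, 0.1875, 0.1719], E[r] = -0.2031, γ^t·E[r] = -0.162500, running G = 0.087500
t=2: π = [0.2246, 0.2285, 0.1699, 0.2012, 0.1758], E[r] = -0.1855, γ^t·E[r] = -0.118750, running G = -0.031250
t=3: π = [0.2244, 0.2292, 0.1682, 0.2000, 0.1782], E[r] = -0.1750, γ^t·E[r] = -0.089625, running G = -0.120875
t=4: π = [0.2244, 0.2296, 0.1683, 0.1997, 0.1780], E[r] = -0.1750, γ^t·E[r] = -0.071688, running G = -0.192563

G = -0.1926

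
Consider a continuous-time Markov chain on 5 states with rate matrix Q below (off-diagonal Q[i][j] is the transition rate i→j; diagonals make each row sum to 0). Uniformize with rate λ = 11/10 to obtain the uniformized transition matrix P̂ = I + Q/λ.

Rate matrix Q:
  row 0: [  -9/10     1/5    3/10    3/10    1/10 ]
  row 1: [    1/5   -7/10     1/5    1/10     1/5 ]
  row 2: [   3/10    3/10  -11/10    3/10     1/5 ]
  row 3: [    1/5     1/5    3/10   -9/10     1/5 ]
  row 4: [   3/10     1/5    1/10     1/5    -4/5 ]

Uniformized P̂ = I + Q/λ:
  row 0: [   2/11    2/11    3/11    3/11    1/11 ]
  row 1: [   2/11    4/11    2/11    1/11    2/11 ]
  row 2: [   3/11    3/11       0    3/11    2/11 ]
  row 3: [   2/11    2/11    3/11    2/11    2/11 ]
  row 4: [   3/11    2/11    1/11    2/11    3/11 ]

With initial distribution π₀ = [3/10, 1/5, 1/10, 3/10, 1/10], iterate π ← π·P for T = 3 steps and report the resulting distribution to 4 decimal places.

π = [0.2131, 0.2409, 0.1732, 0.1944, 0.1784]

t=0: π = [0.3000, 0.2000, 0.1000, 0.3000, 0.1000]
t=1: π = [0.2000, 0.2273, 0.2091, 0.2000, 0.1636]
t=2: π = [0.2157, 0.2421, 0.1653, 0.1983, 0.1785]
t=3: π = [0.2131, 0.2409, 0.1732, 0.1944, 0.1784]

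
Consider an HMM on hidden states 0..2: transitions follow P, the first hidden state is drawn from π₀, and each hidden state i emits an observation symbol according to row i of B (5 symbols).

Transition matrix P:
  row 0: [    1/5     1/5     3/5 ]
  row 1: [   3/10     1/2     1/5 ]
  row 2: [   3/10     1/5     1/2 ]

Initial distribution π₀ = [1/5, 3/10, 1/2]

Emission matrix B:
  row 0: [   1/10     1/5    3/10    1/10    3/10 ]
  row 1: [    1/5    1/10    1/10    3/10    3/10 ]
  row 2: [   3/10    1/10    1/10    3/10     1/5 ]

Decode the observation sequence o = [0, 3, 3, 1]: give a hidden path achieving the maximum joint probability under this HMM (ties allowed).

t=0: δ = [2.000e-02, 6.000e-02, 1.500e-01]  (obs o_0=0)
t=1: δ = [4.500e-03, 9.000e-03, 2.250e-02]  ψ = [2, 1, 2]  (obs o_1=3)
t=2: δ = [6.750e-04, 1.350e-03, 3.375e-03]  ψ = [2, 1, 2]  (obs o_2=3)
t=3: δ = [2.025e-04, 6.750e-05, 1.688e-04]  ψ = [2, 1, 2]  (obs o_3=1)
backtrack: best end state = 0; path = [2, 2, 2, 0]

path = [2, 2, 2, 0]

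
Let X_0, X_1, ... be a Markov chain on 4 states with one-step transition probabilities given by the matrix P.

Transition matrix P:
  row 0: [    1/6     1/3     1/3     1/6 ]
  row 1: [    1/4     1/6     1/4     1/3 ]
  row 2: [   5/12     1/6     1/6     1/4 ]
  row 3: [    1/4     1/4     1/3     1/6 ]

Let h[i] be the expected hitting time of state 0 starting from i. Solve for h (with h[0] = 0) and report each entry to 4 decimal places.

h = [0.0000, 3.4259, 2.9017, 3.3885]

First-step conditioning: h[0] = 0; for i ≠ 0, h[i] = 1 + Σ_k P[i][k]·h[k].
  h[1] = 1 + 1/6·h[1] + 1/4·h[2] + 1/3·h[3]
  h[2] = 1 + 1/6·h[1] + 1/6·h[2] + 1/4·h[3]
  h[3] = 1 + 1/4·h[1] + 1/3·h[2] + 1/6·h[3]
Solving the 3×3 linear system over states ≠ 0 gives exactly h = [0, 2196/641, 1860/641, 2172/641] (h[0] = 0 is the target).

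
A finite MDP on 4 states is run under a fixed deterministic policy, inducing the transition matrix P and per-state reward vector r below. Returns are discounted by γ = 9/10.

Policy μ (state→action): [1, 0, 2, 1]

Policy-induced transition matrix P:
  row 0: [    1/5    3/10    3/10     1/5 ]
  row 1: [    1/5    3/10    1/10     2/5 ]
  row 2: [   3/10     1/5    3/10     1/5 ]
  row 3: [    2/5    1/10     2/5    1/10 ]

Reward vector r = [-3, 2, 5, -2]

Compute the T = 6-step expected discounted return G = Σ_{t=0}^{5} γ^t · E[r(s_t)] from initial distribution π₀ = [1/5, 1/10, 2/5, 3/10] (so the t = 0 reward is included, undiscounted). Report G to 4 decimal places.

t=0: π = [0.2000, 0.1000, 0.4000, 0.3000], E[r] = 1.0000, γ^t·E[r] = 1.000000, running G = 1.000000
t=1: π = [0.3000, 0.2000, 0.3100, 0.1900], E[r] = 0.6700, γ^t·E[r] = 0.603000, running G = 1.603000
t=2: π = [0.2690, 0.2310, 0.2790, 0.2210], E[r] = 0.6080, γ^t·E[r] = 0.492480, running G = 2.095480
t=3: π = [0.2721, 0.2279, 0.2759, 0.2241], E[r] = 0.5708, γ^t·E[r] = 0.416113, running G = 2.511593
t=4: π = [0.2724, 0.2276, 0.2768, 0.2232], E[r] = 0.5758, γ^t·E[r] = 0.377756, running G = 2.889349
t=5: π = [0.2723, 0.2277, 0.2768, 0.2232], E[r] = 0.5760, γ^t·E[r] = 0.340127, running G = 3.229476

G = 3.2295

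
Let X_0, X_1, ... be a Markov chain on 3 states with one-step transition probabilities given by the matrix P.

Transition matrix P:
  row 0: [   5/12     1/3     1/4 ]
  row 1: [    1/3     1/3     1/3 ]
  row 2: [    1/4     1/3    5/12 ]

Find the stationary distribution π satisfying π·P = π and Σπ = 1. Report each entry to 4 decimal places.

Balance equations π_j = Σ_i π_i·P[i][j]:
  π_0 = 5/12·π_0 + 1/3·π_1 + 1/4·π_2
  π_1 = 1/3·π_0 + 1/3·π_1 + 1/3·π_2
  normalize: π_0 + π_1 + π_2 = 1
Solving the linear system gives exactly π = [1/3, 1/3, 1/3].

π = [0.3333, 0.3333, 0.3333]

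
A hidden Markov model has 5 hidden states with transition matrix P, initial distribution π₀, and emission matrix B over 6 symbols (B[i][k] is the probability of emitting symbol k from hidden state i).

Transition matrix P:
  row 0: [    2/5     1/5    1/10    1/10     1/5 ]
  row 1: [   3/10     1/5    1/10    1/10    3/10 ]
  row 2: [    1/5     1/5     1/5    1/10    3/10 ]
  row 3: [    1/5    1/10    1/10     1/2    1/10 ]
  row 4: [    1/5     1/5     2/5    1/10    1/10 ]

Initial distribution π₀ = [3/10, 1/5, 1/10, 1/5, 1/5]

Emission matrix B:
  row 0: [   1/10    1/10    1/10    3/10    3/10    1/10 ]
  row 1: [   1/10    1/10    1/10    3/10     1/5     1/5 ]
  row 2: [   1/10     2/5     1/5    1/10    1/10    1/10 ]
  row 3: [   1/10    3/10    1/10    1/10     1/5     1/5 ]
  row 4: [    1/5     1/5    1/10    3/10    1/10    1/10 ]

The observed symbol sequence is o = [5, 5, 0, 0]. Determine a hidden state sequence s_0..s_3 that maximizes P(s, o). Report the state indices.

t=0: δ = [3.000e-02, 4.000e-02, 1.000e-02, 4.000e-02, 2.000e-02]  (obs o_0=5)
t=1: δ = [1.200e-03, 1.600e-03, 8.000e-04, 4.000e-03, 1.200e-03]  ψ = [0, 1, 4, 3, 1]  (obs o_1=5)
t=2: δ = [8.000e-05, 4.000e-05, 4.800e-05, 2.000e-04, 9.600e-05]  ψ = [3, 3, 4, 3, 1]  (obs o_2=0)
t=3: δ = [4.000e-06, 2.000e-06, 3.840e-06, 1.000e-05, 4.000e-06]  ψ = [3, 3, 4, 3, 3]  (obs o_3=0)
backtrack: best end state = 3; path = [3, 3, 3, 3]

path = [3, 3, 3, 3]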